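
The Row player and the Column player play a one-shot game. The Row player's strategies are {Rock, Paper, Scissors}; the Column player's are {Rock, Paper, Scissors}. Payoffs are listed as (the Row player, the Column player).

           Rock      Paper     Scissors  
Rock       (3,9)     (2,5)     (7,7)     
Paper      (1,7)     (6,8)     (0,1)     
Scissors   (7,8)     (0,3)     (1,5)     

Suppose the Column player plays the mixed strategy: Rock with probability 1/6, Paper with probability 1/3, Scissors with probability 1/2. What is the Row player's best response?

The Row player's best reply maximizes expected payoff against the mix.
Rock: (1/6)·3 + (1/3)·2 + (1/2)·7 = 14/3
Paper: (1/6)·1 + (1/3)·6 + (1/2)·0 = 13/6
Scissors: (1/6)·7 + (1/3)·0 + (1/2)·1 = 5/3
Highest expected payoff is 14/3, from Rock.

Rock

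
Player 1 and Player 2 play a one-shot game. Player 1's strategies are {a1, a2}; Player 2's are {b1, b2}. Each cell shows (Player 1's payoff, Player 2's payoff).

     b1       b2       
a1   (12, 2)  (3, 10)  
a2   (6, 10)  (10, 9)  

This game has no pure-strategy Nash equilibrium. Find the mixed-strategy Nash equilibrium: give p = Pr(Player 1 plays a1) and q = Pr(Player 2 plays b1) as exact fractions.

p = 1/9, q = 7/13

Each player's mixing probability is pinned down by making the *other* player indifferent.
Player 2 indifferent between b1 and b2: p·2 + (1−p)·10 = p·10 + (1−p)·9 ⟹ 10 + (-8)p = 9 + 1p ⟹ p = 1/9.
Player 1 indifferent between a1 and a2: q·12 + (1−q)·3 = q·6 + (1−q)·10 ⟹ 3 + 9q = 10 + (-4)q ⟹ q = 7/13.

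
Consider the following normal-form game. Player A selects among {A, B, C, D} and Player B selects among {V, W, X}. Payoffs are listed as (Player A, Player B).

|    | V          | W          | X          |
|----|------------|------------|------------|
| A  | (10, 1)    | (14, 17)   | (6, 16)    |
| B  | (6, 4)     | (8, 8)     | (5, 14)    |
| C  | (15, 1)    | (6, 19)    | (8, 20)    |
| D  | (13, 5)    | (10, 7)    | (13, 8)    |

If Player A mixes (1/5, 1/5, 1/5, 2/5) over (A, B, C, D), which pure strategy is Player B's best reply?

Player B's best reply maximizes expected payoff against the mix.
V: (1/5)·1 + (1/5)·4 + (1/5)·1 + (2/5)·5 = 16/5
W: (1/5)·17 + (1/5)·8 + (1/5)·19 + (2/5)·7 = 58/5
X: (1/5)·16 + (1/5)·14 + (1/5)·20 + (2/5)·8 = 66/5
Highest expected payoff is 66/5, from X.

X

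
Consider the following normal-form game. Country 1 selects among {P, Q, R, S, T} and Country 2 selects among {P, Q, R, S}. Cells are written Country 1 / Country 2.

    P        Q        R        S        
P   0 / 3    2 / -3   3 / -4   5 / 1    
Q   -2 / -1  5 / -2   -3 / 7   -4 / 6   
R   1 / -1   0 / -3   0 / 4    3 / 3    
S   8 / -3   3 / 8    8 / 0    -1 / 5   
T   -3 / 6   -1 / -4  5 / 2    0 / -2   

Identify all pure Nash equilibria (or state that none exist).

Check mutual best responses: a cell is a NE iff neither player can gain by unilaterally deviating.
Country 1's best responses — vs P: S (payoff 8); vs Q: Q (payoff 5); vs R: S (payoff 8); vs S: P (payoff 5).
Country 2's best responses — vs P: P (payoff 3); vs Q: R (payoff 7); vs R: R (payoff 4); vs S: Q (payoff 8); vs T: P (payoff 6).
No cell has both players best-responding. For instance, Country 1's best reply to P is S, but against S Country 2 prefers Q over P.

None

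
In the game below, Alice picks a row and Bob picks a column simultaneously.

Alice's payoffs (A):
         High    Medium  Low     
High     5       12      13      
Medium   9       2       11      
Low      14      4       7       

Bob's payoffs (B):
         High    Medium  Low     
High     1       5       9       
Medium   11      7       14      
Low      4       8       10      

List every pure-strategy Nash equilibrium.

(High, Low)

A profile is a Nash equilibrium when each player is best-responding to the other.
Alice's best responses — vs High: Low (payoff 14); vs Medium: High (payoff 12); vs Low: High (payoff 13).
Bob's best responses — vs High: Low (payoff 9); vs Medium: Low (payoff 14); vs Low: Low (payoff 10).
The only mutual best response is (High, Low); neither player gains by switching there.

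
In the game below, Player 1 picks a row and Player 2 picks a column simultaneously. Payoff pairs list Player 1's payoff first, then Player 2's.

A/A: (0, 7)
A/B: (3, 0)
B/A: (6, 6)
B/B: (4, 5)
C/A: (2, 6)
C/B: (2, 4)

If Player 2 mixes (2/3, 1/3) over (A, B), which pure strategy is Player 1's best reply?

Compute Player 1's expected payoff from each pure strategy against the given mix.
A: (2/3)·0 + (1/3)·3 = 1
B: (2/3)·6 + (1/3)·4 = 16/3
C: (2/3)·2 + (1/3)·2 = 2
Highest expected payoff is 16/3, from B.

B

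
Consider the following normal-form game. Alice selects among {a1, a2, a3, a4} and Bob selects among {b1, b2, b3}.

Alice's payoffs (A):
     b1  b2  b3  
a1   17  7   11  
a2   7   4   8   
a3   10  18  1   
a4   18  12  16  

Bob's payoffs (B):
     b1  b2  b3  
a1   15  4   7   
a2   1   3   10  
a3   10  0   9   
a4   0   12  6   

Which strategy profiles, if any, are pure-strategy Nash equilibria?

No pure-strategy Nash equilibrium

A profile is a Nash equilibrium when each player is best-responding to the other.
Alice's best responses — vs b1: a4 (payoff 18); vs b2: a3 (payoff 18); vs b3: a4 (payoff 16).
Bob's best responses — vs a1: b1 (payoff 15); vs a2: b3 (payoff 10); vs a3: b1 (payoff 10); vs a4: b2 (payoff 12).
No cell has both players best-responding. For instance, Alice's best reply to b1 is a4, but against a4 Bob prefers b2 over b1.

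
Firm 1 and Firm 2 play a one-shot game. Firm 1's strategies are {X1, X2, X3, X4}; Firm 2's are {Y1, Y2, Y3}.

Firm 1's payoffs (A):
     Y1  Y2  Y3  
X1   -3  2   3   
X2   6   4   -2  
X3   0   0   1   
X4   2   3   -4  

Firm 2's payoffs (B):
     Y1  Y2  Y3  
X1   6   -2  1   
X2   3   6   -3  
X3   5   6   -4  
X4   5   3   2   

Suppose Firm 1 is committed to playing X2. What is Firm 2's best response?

With Firm 1 fixed at X2, Firm 2's payoffs are: Y1 → 3, Y2 → 6, Y3 → -3.
The maximum is 6, achieved by Y2.

Y2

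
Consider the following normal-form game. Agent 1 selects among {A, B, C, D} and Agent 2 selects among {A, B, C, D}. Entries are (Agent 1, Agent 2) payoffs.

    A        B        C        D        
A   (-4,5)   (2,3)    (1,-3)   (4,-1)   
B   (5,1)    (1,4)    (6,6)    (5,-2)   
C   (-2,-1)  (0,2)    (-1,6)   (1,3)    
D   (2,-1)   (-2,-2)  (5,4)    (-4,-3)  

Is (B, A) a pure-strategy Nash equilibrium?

Holding Agent 2 at A: Agent 1 gets 5 from B, versus -4 from A, -2 from C, 2 from D. No profitable deviation for Agent 1.
Holding Agent 1 at B: Agent 2 gets 1 from A but could get 6 by switching to C. Agent 2 has a profitable deviation.

No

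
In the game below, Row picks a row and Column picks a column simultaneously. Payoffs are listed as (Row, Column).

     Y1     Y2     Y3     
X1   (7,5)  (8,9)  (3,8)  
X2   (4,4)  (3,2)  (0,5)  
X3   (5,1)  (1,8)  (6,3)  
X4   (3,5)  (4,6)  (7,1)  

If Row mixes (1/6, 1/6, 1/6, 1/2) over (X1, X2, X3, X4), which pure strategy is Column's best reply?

Y2

Compute Column's expected payoff from each pure strategy against the given mix.
Y1: (1/6)·5 + (1/6)·4 + (1/6)·1 + (1/2)·5 = 25/6
Y2: (1/6)·9 + (1/6)·2 + (1/6)·8 + (1/2)·6 = 37/6
Y3: (1/6)·8 + (1/6)·5 + (1/6)·3 + (1/2)·1 = 19/6
Highest expected payoff is 37/6, from Y2.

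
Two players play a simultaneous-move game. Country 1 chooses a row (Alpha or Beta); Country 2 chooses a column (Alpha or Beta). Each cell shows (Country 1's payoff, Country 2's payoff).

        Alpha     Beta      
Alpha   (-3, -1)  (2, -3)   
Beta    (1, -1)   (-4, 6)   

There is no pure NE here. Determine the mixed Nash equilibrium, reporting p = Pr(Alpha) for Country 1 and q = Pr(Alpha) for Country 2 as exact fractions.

p = 7/9, q = 3/5

Each player's mixing probability is pinned down by making the *other* player indifferent.
Country 2 indifferent between Alpha and Beta: p·(-1) + (1−p)·(-1) = p·(-3) + (1−p)·6 ⟹ (-1) + 0p = 6 + (-9)p ⟹ p = 7/9.
Country 1 indifferent between Alpha and Beta: q·(-3) + (1−q)·2 = q·1 + (1−q)·(-4) ⟹ 2 + (-5)q = (-4) + 5q ⟹ q = 3/5.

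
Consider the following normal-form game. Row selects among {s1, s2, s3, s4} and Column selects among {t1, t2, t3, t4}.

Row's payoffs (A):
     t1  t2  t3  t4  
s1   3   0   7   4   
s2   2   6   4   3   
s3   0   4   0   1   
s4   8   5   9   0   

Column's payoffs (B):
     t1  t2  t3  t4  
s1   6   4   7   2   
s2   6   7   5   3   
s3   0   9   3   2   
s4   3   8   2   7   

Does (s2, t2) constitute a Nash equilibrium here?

Holding Column at t2: Row gets 6 from s2, versus 0 from s1, 4 from s3, 5 from s4. No profitable deviation for Row.
Holding Row at s2: Column gets 7 from t2, versus 6 from t1, 5 from t3, 3 from t4. No profitable deviation for Column either.

Yes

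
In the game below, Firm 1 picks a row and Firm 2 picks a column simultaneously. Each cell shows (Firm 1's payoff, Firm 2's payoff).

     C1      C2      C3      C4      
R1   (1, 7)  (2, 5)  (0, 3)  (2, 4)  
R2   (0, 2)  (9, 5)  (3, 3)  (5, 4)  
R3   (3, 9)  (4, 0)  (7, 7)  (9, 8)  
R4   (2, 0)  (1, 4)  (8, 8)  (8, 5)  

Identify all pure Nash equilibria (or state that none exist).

(R2, C2), (R3, C1), and (R4, C3)

Find each player's best response to every opponent strategy; NE are the intersections.
Firm 1's best responses — vs C1: R3 (payoff 3); vs C2: R2 (payoff 9); vs C3: R4 (payoff 8); vs C4: R3 (payoff 9).
Firm 2's best responses — vs R1: C1 (payoff 7); vs R2: C2 (payoff 5); vs R3: C1 (payoff 9); vs R4: C3 (payoff 8).
Mutual best responses occur at (R2, C2), (R3, C1), and (R4, C3); at each, neither player gains by switching.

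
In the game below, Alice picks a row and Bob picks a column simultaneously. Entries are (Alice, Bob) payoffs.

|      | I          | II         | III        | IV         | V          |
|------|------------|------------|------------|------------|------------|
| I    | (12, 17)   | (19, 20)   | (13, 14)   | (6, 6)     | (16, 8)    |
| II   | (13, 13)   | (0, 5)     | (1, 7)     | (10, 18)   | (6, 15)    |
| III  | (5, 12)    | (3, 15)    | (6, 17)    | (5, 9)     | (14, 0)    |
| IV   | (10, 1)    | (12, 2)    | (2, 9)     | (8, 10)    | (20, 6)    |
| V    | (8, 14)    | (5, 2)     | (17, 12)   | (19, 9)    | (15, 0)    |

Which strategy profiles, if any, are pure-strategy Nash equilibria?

A profile is a Nash equilibrium when each player is best-responding to the other.
Alice's best responses — vs I: II (payoff 13); vs II: I (payoff 19); vs III: V (payoff 17); vs IV: V (payoff 19); vs V: IV (payoff 20).
Bob's best responses — vs I: II (payoff 20); vs II: IV (payoff 18); vs III: III (payoff 17); vs IV: IV (payoff 10); vs V: I (payoff 14).
The only mutual best response is (I, II); neither player gains by switching there.

(I, II)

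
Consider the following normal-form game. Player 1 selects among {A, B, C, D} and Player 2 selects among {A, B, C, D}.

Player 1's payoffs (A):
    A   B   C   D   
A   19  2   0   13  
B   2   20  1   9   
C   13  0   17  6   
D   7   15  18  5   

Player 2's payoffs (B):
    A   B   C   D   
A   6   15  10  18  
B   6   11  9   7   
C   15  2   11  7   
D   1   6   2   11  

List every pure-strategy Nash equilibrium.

A profile is a Nash equilibrium when each player is best-responding to the other.
Player 1's best responses — vs A: A (payoff 19); vs B: B (payoff 20); vs C: D (payoff 18); vs D: A (payoff 13).
Player 2's best responses — vs A: D (payoff 18); vs B: B (payoff 11); vs C: A (payoff 15); vs D: D (payoff 11).
Mutual best responses occur at (A, D) and (B, B); at each, neither player gains by switching.

(A, D) and (B, B)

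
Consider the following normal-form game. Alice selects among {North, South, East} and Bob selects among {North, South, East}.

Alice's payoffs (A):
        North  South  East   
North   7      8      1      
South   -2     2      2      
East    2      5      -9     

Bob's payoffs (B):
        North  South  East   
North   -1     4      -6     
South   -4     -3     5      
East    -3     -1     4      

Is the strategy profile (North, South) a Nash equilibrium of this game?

Yes

Holding Bob at South: Alice gets 8 from North, versus 2 from South, 5 from East. No profitable deviation for Alice.
Holding Alice at North: Bob gets 4 from South, versus -1 from North, -6 from East. No profitable deviation for Bob either.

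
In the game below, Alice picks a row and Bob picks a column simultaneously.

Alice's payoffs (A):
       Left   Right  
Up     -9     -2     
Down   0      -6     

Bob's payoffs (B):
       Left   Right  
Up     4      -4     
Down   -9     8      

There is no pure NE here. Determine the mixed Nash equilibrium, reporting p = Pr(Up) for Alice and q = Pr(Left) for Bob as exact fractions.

p = 17/25, q = 4/13

In a mixed NE each player is indifferent between their pure strategies, so the opponent's mix sets the indifference.
Bob indifferent between Left and Right: p·4 + (1−p)·(-9) = p·(-4) + (1−p)·8 ⟹ (-9) + 13p = 8 + (-12)p ⟹ p = 17/25.
Alice indifferent between Up and Down: q·(-9) + (1−q)·(-2) = q·0 + (1−q)·(-6) ⟹ (-2) + (-7)q = (-6) + 6q ⟹ q = 4/13.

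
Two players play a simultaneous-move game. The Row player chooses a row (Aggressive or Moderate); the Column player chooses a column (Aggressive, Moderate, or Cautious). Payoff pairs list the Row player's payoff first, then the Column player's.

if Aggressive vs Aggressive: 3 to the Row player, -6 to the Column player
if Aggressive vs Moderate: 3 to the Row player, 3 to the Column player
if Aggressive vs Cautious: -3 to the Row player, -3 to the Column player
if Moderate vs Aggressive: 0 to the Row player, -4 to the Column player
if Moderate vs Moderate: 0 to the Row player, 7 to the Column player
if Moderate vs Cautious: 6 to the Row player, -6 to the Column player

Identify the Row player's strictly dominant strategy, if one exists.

Check whether one of the Row player's strategies beats all alternatives regardless of what the opponent does.
Aggressive is not dominant: against Cautious, Moderate gives 6 > -3.
Moderate is not dominant: against Aggressive, Aggressive gives 3 > 0.
No single strategy is best against every opponent action.

No strictly dominant strategy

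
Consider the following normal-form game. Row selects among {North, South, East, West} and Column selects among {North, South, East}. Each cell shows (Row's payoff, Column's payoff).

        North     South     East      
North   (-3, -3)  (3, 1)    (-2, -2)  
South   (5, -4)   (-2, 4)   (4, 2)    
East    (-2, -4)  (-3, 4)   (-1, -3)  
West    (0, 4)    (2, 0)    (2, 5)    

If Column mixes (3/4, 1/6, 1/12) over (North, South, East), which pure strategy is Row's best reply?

Row's best reply maximizes expected payoff against the mix.
North: (3/4)·(-3) + (1/6)·3 + (1/12)·(-2) = -23/12
South: (3/4)·5 + (1/6)·(-2) + (1/12)·4 = 15/4
East: (3/4)·(-2) + (1/6)·(-3) + (1/12)·(-1) = -25/12
West: (3/4)·0 + (1/6)·2 + (1/12)·2 = 1/2
Highest expected payoff is 15/4, from South.

South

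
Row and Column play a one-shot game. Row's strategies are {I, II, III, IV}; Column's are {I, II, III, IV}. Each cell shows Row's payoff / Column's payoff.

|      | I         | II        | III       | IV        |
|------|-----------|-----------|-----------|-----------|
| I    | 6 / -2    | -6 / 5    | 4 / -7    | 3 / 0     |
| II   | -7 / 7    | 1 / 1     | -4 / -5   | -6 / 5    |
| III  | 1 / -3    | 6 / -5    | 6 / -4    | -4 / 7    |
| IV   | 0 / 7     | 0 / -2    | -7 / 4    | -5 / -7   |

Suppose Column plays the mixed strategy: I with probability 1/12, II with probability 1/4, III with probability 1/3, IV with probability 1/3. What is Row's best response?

Row's best reply maximizes expected payoff against the mix.
I: (1/12)·6 + (1/4)·(-6) + (1/3)·4 + (1/3)·3 = 4/3
II: (1/12)·(-7) + (1/4)·1 + (1/3)·(-4) + (1/3)·(-6) = -11/3
III: (1/12)·1 + (1/4)·6 + (1/3)·6 + (1/3)·(-4) = 9/4
IV: (1/12)·0 + (1/4)·0 + (1/3)·(-7) + (1/3)·(-5) = -4
Highest expected payoff is 9/4, from III.

III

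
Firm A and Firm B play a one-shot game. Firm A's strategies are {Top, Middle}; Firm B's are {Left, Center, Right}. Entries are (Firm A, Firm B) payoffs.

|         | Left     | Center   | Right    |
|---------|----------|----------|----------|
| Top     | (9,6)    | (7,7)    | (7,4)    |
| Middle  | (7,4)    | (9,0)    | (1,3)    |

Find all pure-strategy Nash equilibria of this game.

Check mutual best responses: a cell is a NE iff neither player can gain by unilaterally deviating.
Firm A's best responses — vs Left: Top (payoff 9); vs Center: Middle (payoff 9); vs Right: Top (payoff 7).
Firm B's best responses — vs Top: Center (payoff 7); vs Middle: Left (payoff 4).
No cell has both players best-responding. For instance, Firm A's best reply to Center is Middle, but against Middle Firm B prefers Left over Center.

None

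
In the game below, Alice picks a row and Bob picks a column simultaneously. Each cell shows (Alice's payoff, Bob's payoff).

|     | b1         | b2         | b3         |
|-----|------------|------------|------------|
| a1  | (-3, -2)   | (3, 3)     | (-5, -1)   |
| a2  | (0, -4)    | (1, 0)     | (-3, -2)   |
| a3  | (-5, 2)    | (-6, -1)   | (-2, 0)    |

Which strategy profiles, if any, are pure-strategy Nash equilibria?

(a1, b2)

Check mutual best responses: a cell is a NE iff neither player can gain by unilaterally deviating.
Alice's best responses — vs b1: a2 (payoff 0); vs b2: a1 (payoff 3); vs b3: a3 (payoff -2).
Bob's best responses — vs a1: b2 (payoff 3); vs a2: b2 (payoff 0); vs a3: b1 (payoff 2).
The only mutual best response is (a1, b2); neither player gains by switching there.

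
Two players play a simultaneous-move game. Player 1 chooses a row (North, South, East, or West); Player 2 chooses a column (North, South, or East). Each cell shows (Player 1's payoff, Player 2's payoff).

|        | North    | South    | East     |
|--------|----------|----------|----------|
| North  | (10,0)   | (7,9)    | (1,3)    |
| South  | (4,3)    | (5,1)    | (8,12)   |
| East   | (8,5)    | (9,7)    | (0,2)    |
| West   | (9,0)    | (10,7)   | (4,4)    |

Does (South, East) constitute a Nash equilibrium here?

Holding Player 2 at East: Player 1 gets 8 from South, versus 1 from North, 0 from East, 4 from West. No profitable deviation for Player 1.
Holding Player 1 at South: Player 2 gets 12 from East, versus 3 from North, 1 from South. No profitable deviation for Player 2 either.

Yes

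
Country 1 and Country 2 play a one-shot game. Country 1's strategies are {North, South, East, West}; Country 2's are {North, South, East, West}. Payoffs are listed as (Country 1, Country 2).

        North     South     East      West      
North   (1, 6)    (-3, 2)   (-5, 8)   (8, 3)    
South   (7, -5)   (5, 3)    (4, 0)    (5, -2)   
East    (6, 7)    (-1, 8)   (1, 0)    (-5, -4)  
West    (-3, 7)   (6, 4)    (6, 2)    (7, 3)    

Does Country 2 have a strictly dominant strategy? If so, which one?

A strategy is strictly dominant if it gives Country 2 a strictly higher payoff than every other strategy, against every choice by the opponent.
North is not dominant: against North, East gives 8 > 6.
South is not dominant: against North, North gives 6 > 2.
East is not dominant: against South, South gives 3 > 0.
West is not dominant: against North, North gives 6 > 3.
No single strategy is best against every opponent action.

None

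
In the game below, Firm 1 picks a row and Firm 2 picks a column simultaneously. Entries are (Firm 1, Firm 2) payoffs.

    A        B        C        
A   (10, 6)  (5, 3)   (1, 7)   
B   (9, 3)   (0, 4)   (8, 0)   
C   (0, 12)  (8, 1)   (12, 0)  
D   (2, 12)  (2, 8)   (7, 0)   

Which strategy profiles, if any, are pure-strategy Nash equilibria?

There is no pure-strategy Nash equilibrium

Find each player's best response to every opponent strategy; NE are the intersections.
Firm 1's best responses — vs A: A (payoff 10); vs B: C (payoff 8); vs C: C (payoff 12).
Firm 2's best responses — vs A: C (payoff 7); vs B: B (payoff 4); vs C: A (payoff 12); vs D: A (payoff 12).
No cell has both players best-responding. For instance, Firm 1's best reply to C is C, but against C Firm 2 prefers A over C.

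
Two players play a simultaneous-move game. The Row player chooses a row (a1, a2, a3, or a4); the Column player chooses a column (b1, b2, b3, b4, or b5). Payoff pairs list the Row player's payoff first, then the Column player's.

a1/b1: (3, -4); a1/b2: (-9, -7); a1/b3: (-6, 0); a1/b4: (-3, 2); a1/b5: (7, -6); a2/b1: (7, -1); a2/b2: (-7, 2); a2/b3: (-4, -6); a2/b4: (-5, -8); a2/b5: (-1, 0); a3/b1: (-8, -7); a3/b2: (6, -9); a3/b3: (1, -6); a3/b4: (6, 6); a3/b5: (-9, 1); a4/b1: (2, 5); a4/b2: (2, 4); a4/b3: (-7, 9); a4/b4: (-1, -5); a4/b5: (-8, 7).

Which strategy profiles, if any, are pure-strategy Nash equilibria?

(a3, b4)

Check mutual best responses: a cell is a NE iff neither player can gain by unilaterally deviating.
The Row player's best responses — vs b1: a2 (payoff 7); vs b2: a3 (payoff 6); vs b3: a3 (payoff 1); vs b4: a3 (payoff 6); vs b5: a1 (payoff 7).
The Column player's best responses — vs a1: b4 (payoff 2); vs a2: b2 (payoff 2); vs a3: b4 (payoff 6); vs a4: b3 (payoff 9).
The only mutual best response is (a3, b4); neither player gains by switching there.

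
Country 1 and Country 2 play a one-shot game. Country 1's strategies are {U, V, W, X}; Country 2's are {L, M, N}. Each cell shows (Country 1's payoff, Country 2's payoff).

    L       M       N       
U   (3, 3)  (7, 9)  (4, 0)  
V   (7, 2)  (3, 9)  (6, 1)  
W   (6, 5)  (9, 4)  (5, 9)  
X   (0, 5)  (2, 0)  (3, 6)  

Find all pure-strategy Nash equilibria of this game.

No pure-strategy Nash equilibrium

Find each player's best response to every opponent strategy; NE are the intersections.
Country 1's best responses — vs L: V (payoff 7); vs M: W (payoff 9); vs N: V (payoff 6).
Country 2's best responses — vs U: M (payoff 9); vs V: M (payoff 9); vs W: N (payoff 9); vs X: N (payoff 6).
No cell has both players best-responding. For instance, Country 1's best reply to M is W, but against W Country 2 prefers N over M.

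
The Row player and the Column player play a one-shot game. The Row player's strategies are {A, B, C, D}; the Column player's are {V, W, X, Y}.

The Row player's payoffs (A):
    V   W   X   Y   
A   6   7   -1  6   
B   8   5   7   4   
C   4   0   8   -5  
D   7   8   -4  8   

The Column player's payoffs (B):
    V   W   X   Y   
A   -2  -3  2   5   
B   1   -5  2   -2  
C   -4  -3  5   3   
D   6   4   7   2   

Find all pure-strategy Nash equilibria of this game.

Check mutual best responses: a cell is a NE iff neither player can gain by unilaterally deviating.
The Row player's best responses — vs V: B (payoff 8); vs W: D (payoff 8); vs X: C (payoff 8); vs Y: D (payoff 8).
The Column player's best responses — vs A: Y (payoff 5); vs B: X (payoff 2); vs C: X (payoff 5); vs D: X (payoff 7).
The only mutual best response is (C, X); neither player gains by switching there.

(C, X)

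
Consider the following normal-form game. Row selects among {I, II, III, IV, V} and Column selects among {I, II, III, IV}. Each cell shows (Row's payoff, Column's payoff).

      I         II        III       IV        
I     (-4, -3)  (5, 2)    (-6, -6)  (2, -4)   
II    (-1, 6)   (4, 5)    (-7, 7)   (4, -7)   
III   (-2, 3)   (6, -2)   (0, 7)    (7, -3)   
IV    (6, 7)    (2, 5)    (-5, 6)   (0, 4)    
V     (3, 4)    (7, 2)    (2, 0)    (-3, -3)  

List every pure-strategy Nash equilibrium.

(IV, I)

A profile is a Nash equilibrium when each player is best-responding to the other.
Row's best responses — vs I: IV (payoff 6); vs II: V (payoff 7); vs III: V (payoff 2); vs IV: III (payoff 7).
Column's best responses — vs I: II (payoff 2); vs II: III (payoff 7); vs III: III (payoff 7); vs IV: I (payoff 7); vs V: I (payoff 4).
The only mutual best response is (IV, I); neither player gains by switching there.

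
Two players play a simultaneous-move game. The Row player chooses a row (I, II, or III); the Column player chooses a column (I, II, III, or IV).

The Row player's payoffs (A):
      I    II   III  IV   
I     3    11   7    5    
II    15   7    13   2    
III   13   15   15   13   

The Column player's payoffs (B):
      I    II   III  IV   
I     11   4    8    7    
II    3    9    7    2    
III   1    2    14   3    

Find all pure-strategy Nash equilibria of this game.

(III, III)

Check mutual best responses: a cell is a NE iff neither player can gain by unilaterally deviating.
The Row player's best responses — vs I: II (payoff 15); vs II: III (payoff 15); vs III: III (payoff 15); vs IV: III (payoff 13).
The Column player's best responses — vs I: I (payoff 11); vs II: II (payoff 9); vs III: III (payoff 14).
The only mutual best response is (III, III); neither player gains by switching there.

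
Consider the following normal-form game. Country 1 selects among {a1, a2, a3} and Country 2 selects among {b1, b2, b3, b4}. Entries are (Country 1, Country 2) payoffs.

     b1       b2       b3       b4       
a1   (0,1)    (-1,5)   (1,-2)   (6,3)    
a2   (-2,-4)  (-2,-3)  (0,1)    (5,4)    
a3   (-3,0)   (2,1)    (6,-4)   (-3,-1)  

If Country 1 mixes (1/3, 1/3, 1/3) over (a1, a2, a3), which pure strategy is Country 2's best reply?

Country 2's best reply maximizes expected payoff against the mix.
b1: (1/3)·1 + (1/3)·(-4) + (1/3)·0 = -1
b2: (1/3)·5 + (1/3)·(-3) + (1/3)·1 = 1
b3: (1/3)·(-2) + (1/3)·1 + (1/3)·(-4) = -5/3
b4: (1/3)·3 + (1/3)·4 + (1/3)·(-1) = 2
Highest expected payoff is 2, from b4.

b4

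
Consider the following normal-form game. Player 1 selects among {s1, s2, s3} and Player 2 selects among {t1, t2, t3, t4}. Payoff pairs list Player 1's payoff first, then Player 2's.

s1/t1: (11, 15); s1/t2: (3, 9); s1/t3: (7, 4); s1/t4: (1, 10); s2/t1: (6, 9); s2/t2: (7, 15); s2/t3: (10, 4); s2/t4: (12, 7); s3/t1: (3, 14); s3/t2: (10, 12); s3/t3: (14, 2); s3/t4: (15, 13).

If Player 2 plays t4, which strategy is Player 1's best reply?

s3

With Player 2 fixed at t4, Player 1's payoffs are: s1 → 1, s2 → 12, s3 → 15.
The maximum is 15, achieved by s3.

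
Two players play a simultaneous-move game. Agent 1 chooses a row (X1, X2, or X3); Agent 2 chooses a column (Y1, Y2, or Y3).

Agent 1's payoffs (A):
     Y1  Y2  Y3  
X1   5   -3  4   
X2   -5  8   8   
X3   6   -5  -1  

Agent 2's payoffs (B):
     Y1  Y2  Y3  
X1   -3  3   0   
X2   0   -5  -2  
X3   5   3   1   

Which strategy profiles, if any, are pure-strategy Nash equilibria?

Find each player's best response to every opponent strategy; NE are the intersections.
Agent 1's best responses — vs Y1: X3 (payoff 6); vs Y2: X2 (payoff 8); vs Y3: X2 (payoff 8).
Agent 2's best responses — vs X1: Y2 (payoff 3); vs X2: Y1 (payoff 0); vs X3: Y1 (payoff 5).
The only mutual best response is (X3, Y1); neither player gains by switching there.

(X3, Y1)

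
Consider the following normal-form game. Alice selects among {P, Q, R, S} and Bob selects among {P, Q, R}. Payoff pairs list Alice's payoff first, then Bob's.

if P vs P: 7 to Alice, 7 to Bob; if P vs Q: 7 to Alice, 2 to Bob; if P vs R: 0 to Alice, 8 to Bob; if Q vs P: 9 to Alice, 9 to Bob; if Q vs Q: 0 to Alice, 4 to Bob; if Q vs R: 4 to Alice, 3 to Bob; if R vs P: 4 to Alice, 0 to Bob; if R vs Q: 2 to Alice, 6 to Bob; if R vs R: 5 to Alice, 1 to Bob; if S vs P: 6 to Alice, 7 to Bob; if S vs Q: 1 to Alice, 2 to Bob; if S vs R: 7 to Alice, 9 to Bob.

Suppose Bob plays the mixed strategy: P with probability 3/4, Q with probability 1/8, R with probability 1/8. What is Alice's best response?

Compute Alice's expected payoff from each pure strategy against the given mix.
P: (3/4)·7 + (1/8)·7 + (1/8)·0 = 49/8
Q: (3/4)·9 + (1/8)·0 + (1/8)·4 = 29/4
R: (3/4)·4 + (1/8)·2 + (1/8)·5 = 31/8
S: (3/4)·6 + (1/8)·1 + (1/8)·7 = 11/2
Highest expected payoff is 29/4, from Q.

Q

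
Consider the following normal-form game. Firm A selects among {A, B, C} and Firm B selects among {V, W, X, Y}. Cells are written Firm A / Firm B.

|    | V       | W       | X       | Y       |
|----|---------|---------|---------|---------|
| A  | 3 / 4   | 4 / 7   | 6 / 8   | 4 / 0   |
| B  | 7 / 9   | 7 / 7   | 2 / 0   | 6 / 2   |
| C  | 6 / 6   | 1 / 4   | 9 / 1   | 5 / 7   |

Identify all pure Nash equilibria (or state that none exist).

Find each player's best response to every opponent strategy; NE are the intersections.
Firm A's best responses — vs V: B (payoff 7); vs W: B (payoff 7); vs X: C (payoff 9); vs Y: B (payoff 6).
Firm B's best responses — vs A: X (payoff 8); vs B: V (payoff 9); vs C: Y (payoff 7).
The only mutual best response is (B, V); neither player gains by switching there.

(B, V)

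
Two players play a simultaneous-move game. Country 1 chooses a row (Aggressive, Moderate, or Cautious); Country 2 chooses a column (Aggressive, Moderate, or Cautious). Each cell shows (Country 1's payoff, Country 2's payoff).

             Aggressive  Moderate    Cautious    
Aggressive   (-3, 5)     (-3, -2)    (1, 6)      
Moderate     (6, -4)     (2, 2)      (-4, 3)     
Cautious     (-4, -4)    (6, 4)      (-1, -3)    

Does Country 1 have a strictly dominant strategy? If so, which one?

Check whether one of Country 1's strategies beats all alternatives regardless of what the opponent does.
Aggressive is not dominant: against Aggressive, Moderate gives 6 > -3.
Moderate is not dominant: against Moderate, Cautious gives 6 > 2.
Cautious is not dominant: against Aggressive, Aggressive gives -3 > -4.
No single strategy is best against every opponent action.

No strictly dominant strategy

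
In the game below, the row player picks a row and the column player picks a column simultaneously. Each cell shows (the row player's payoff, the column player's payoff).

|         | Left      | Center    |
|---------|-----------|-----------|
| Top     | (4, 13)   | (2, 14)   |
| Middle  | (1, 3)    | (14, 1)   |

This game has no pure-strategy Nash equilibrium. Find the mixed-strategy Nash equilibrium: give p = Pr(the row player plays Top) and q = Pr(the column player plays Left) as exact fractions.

p = 2/3, q = 4/5

Each player's mixing probability is pinned down by making the *other* player indifferent.
The column player indifferent between Left and Center: p·13 + (1−p)·3 = p·14 + (1−p)·1 ⟹ 3 + 10p = 1 + 13p ⟹ p = 2/3.
The row player indifferent between Top and Middle: q·4 + (1−q)·2 = q·1 + (1−q)·14 ⟹ 2 + 2q = 14 + (-13)q ⟹ q = 4/5.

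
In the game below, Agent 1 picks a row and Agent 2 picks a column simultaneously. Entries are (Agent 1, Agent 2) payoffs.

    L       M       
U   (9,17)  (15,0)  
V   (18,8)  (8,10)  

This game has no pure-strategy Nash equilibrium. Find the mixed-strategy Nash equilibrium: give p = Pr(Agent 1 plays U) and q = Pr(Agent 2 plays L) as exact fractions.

p = 2/19, q = 7/16

Each player's mixing probability is pinned down by making the *other* player indifferent.
Agent 2 indifferent between L and M: p·17 + (1−p)·8 = p·0 + (1−p)·10 ⟹ 8 + 9p = 10 + (-10)p ⟹ p = 2/19.
Agent 1 indifferent between U and V: q·9 + (1−q)·15 = q·18 + (1−q)·8 ⟹ 15 + (-6)q = 8 + 10q ⟹ q = 7/16.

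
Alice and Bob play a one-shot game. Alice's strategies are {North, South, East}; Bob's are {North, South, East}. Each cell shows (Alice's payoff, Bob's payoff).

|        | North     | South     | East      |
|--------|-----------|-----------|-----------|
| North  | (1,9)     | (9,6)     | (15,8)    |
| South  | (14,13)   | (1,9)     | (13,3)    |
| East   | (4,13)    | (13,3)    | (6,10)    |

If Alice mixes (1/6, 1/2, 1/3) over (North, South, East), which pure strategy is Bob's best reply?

Compute Bob's expected payoff from each pure strategy against the given mix.
North: (1/6)·9 + (1/2)·13 + (1/3)·13 = 37/3
South: (1/6)·6 + (1/2)·9 + (1/3)·3 = 13/2
East: (1/6)·8 + (1/2)·3 + (1/3)·10 = 37/6
Highest expected payoff is 37/3, from North.

North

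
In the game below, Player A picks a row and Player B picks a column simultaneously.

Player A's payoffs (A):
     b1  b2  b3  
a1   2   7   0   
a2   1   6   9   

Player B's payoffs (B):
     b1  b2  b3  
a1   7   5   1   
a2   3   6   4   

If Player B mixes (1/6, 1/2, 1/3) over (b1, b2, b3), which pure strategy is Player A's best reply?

Compute Player A's expected payoff from each pure strategy against the given mix.
a1: (1/6)·2 + (1/2)·7 + (1/3)·0 = 23/6
a2: (1/6)·1 + (1/2)·6 + (1/3)·9 = 37/6
Highest expected payoff is 37/6, from a2.

a2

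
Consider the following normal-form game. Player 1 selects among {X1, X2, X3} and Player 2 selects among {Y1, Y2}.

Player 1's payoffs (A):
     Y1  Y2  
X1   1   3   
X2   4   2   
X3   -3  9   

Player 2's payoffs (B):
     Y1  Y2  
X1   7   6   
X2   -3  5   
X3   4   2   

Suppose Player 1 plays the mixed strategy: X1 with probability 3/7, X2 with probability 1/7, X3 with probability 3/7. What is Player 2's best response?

Player 2's best reply maximizes expected payoff against the mix.
Y1: (3/7)·7 + (1/7)·(-3) + (3/7)·4 = 30/7
Y2: (3/7)·6 + (1/7)·5 + (3/7)·2 = 29/7
Highest expected payoff is 30/7, from Y1.

Y1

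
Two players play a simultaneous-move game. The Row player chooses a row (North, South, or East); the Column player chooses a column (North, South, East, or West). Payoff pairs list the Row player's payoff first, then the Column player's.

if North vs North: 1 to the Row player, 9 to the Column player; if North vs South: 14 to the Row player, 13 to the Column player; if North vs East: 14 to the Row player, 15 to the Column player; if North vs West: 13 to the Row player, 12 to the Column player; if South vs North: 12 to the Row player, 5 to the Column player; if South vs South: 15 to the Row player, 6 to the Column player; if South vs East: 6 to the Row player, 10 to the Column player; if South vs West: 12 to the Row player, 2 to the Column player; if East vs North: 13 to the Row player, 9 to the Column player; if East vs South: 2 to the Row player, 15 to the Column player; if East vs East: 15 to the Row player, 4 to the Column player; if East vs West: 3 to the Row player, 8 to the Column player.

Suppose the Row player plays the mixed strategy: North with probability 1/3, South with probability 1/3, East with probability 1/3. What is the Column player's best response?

South

Compute the Column player's expected payoff from each pure strategy against the given mix.
North: (1/3)·9 + (1/3)·5 + (1/3)·9 = 23/3
South: (1/3)·13 + (1/3)·6 + (1/3)·15 = 34/3
East: (1/3)·15 + (1/3)·10 + (1/3)·4 = 29/3
West: (1/3)·12 + (1/3)·2 + (1/3)·8 = 22/3
Highest expected payoff is 34/3, from South.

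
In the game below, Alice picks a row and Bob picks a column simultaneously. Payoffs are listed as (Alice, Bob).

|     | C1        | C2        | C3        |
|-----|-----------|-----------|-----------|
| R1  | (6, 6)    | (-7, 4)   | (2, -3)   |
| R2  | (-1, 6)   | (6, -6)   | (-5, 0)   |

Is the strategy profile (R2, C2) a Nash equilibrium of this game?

No

Holding Bob at C2: Alice gets 6 from R2, versus -7 from R1. No profitable deviation for Alice.
Holding Alice at R2: Bob gets -6 from C2 but could get 6 by switching to C1. Bob has a profitable deviation.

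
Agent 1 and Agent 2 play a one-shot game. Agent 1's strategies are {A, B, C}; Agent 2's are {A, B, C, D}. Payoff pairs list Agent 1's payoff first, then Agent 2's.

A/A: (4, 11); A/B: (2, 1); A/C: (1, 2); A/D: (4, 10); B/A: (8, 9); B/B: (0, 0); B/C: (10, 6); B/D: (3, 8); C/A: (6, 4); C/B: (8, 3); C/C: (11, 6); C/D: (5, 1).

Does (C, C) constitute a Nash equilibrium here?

Holding Agent 2 at C: Agent 1 gets 11 from C, versus 1 from A, 10 from B. No profitable deviation for Agent 1.
Holding Agent 1 at C: Agent 2 gets 6 from C, versus 4 from A, 3 from B, 1 from D. No profitable deviation for Agent 2 either.

Yes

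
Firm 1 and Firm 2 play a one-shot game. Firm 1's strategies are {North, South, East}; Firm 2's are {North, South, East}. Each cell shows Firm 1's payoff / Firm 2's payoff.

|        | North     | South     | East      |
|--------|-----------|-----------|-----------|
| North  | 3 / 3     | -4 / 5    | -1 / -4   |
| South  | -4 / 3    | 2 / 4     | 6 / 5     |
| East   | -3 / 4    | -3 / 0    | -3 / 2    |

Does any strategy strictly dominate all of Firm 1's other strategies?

A strategy is strictly dominant if it gives Firm 1 a strictly higher payoff than every other strategy, against every choice by the opponent.
North is not dominant: against South, South gives 2 > -4.
South is not dominant: against North, North gives 3 > -4.
East is not dominant: against North, North gives 3 > -3.
No single strategy is best against every opponent action.

None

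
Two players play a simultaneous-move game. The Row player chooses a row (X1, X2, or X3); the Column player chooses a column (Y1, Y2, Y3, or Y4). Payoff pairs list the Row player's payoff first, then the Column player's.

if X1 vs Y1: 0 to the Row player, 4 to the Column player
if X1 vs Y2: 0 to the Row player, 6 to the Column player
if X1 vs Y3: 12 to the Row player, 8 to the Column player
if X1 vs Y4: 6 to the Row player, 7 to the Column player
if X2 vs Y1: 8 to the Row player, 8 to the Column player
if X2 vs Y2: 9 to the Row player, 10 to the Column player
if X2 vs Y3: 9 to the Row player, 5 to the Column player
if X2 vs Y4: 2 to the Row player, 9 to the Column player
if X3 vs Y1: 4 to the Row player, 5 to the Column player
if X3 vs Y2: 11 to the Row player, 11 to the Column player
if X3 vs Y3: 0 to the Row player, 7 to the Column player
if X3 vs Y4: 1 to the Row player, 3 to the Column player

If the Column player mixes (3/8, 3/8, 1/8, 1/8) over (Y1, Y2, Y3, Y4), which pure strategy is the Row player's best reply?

Compute the Row player's expected payoff from each pure strategy against the given mix.
X1: (3/8)·0 + (3/8)·0 + (1/8)·12 + (1/8)·6 = 9/4
X2: (3/8)·8 + (3/8)·9 + (1/8)·9 + (1/8)·2 = 31/4
X3: (3/8)·4 + (3/8)·11 + (1/8)·0 + (1/8)·1 = 23/4
Highest expected payoff is 31/4, from X2.

X2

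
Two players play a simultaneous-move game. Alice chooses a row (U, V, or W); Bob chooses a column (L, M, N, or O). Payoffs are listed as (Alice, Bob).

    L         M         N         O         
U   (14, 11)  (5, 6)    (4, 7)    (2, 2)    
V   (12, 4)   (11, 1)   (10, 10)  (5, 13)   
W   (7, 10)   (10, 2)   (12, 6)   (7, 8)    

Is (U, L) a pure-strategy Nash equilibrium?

Holding Bob at L: Alice gets 14 from U, versus 12 from V, 7 from W. No profitable deviation for Alice.
Holding Alice at U: Bob gets 11 from L, versus 6 from M, 7 from N, 2 from O. No profitable deviation for Bob either.

Yes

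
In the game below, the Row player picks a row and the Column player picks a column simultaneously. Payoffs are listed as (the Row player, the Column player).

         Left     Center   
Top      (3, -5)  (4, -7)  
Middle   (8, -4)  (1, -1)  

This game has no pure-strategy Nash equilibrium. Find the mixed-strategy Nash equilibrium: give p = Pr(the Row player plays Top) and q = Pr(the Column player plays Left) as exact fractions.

Each player's mixing probability is pinned down by making the *other* player indifferent.
The Column player indifferent between Left and Center: p·(-5) + (1−p)·(-4) = p·(-7) + (1−p)·(-1) ⟹ (-4) + (-1)p = (-1) + (-6)p ⟹ p = 3/5.
The Row player indifferent between Top and Middle: q·3 + (1−q)·4 = q·8 + (1−q)·1 ⟹ 4 + (-1)q = 1 + 7q ⟹ q = 3/8.

p = 3/5, q = 3/8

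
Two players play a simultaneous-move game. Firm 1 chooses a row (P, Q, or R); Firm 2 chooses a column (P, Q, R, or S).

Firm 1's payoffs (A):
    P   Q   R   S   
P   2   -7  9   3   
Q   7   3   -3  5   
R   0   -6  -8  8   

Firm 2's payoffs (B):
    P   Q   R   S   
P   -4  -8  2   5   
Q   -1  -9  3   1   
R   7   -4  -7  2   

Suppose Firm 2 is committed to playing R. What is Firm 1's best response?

With Firm 2 fixed at R, Firm 1's payoffs are: P → 9, Q → -3, R → -8.
The maximum is 9, achieved by P.

P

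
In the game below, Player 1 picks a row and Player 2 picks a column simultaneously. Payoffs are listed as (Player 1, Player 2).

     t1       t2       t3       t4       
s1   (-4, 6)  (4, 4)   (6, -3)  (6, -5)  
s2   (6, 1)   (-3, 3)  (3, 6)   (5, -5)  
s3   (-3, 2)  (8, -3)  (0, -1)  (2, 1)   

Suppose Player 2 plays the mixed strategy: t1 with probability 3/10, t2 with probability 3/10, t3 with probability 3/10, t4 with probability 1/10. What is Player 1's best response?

Player 1's best reply maximizes expected payoff against the mix.
s1: (3/10)·(-4) + (3/10)·4 + (3/10)·6 + (1/10)·6 = 12/5
s2: (3/10)·6 + (3/10)·(-3) + (3/10)·3 + (1/10)·5 = 23/10
s3: (3/10)·(-3) + (3/10)·8 + (3/10)·0 + (1/10)·2 = 17/10
Highest expected payoff is 12/5, from s1.

s1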